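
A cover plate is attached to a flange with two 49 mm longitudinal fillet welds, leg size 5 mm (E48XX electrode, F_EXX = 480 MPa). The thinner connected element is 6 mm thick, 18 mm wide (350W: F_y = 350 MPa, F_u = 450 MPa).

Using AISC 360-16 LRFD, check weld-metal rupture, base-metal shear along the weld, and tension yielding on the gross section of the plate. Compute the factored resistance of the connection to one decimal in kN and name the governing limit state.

34.0 kN (gross-section yield governs)

Weld metal: throat = 0.707×5 = 3.535 mm, L = 2×49 = 98 mm. φR_n = 0.75 × 0.6 × 480 × 3.535 × 98 = 74.8 kN.
Base metal shear (6 mm plate): yield φR_n = 1.0×0.6×350×6×98 = 123.5 kN; rupture φR_n = 0.75×0.6×450×6×98 = 119.1 kN; take 119.1 kN (rupture).
Tension yield (gross): A_g = 18×6 = 108 mm². φR_n = 0.90 × 350 × 108 = 34.0 kN.
Governing: min(74.8, 119.1, 34.0) = 34.0 kN → gross-section yield.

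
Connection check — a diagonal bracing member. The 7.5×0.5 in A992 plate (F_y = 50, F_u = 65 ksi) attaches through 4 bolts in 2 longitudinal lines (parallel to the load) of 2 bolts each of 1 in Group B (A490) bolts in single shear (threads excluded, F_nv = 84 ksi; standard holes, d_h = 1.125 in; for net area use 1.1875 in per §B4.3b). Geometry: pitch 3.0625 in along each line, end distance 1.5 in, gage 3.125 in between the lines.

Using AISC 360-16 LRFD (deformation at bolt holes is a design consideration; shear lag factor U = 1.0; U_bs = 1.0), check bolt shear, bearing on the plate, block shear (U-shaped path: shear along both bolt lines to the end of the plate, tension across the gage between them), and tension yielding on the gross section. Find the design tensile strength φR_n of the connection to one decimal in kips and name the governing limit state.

128.6 kips (block shear governs)

Bolt shear: A_b = π(1)²/4 = 0.7854 in². φR_n = 0.75 × 84 × 0.7854 × 4 × 1 = 197.9 kips.
Bearing (0.5 in plate, F_u = 65 ksi): end bolts L_c = 1.5 − 1.125/2 = 0.9375, R_n = min(1.2×0.9375×0.5×65, 2.4×1×0.5×65) = 36.563 kips/bolt; interior L_c = 3.0625 − 1.125 = 1.9375, R_n = 75.563 kips/bolt. φR_n = 0.75 × (2×36.563 + 2×75.563) = 168.2 kips.
Block shear: shear path 2×[1.5+1×3.0625] = 2×4.5625 in, A_gv = 4.5625, A_nv = 2×(4.5625 − 1.5×1.1875)×0.5 = 2.7813 in²; tension across gage: (3.125 − 1×1.1875)×0.5 = 0.96875 in². R_n = min(0.6×65×2.7813, 0.6×50×4.5625) + 1.0×65×0.96875 = min(108.47, 136.88) + 62.969 = 171.44 kips. φR_n = 0.75 × 171.44 = 128.6 kips.
Tension yield (gross): A_g = 7.5×0.5 = 3.75 in². φR_n = 0.90 × 50 × 3.75 = 168.8 kips.
Governing: min(197.9, 168.2, 128.6, 168.8) = 128.6 kips → block shear.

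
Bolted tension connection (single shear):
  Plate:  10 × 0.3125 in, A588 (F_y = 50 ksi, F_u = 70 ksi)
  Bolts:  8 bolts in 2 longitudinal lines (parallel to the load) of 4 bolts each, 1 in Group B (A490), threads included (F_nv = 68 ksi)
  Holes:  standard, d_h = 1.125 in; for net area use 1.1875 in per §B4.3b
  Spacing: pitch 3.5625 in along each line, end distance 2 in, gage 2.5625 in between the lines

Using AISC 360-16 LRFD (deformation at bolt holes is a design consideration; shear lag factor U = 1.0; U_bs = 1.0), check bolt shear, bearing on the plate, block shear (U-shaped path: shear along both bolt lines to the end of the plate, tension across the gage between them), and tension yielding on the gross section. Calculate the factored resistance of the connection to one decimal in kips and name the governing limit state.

Bolt shear: A_b = π(1)²/4 = 0.7854 in². φR_n = 0.75 × 68 × 0.7854 × 8 × 1 = 320.4 kips.
Bearing (0.3125 in plate, F_u = 70 ksi): end bolts L_c = 2 − 1.125/2 = 1.4375, R_n = min(1.2×1.4375×0.3125×70, 2.4×1×0.3125×70) = 37.734 kips/bolt; interior L_c = 3.5625 − 1.125 = 2.4375, R_n = 52.5 kips/bolt. φR_n = 0.75 × (2×37.734 + 6×52.5) = 292.9 kips.
Block shear: shear path 2×[2+3×3.5625] = 2×12.6875 in, A_gv = 7.9297, A_nv = 2×(12.6875 − 3.5×1.1875)×0.3125 = 5.332 in²; tension across gage: (2.5625 − 1×1.1875)×0.3125 = 0.42969 in². R_n = min(0.6×70×5.332, 0.6×50×7.9297) + 1.0×70×0.42969 = min(223.94, 237.89) + 30.078 = 254.02 kips. φR_n = 0.75 × 254.02 = 190.5 kips.
Tension yield (gross): A_g = 10×0.3125 = 3.125 in². φR_n = 0.90 × 50 × 3.125 = 140.6 kips.
Governing: min(320.4, 292.9, 190.5, 140.6) = 140.6 kips → gross-section yield.

140.6 kips (gross-section yield governs)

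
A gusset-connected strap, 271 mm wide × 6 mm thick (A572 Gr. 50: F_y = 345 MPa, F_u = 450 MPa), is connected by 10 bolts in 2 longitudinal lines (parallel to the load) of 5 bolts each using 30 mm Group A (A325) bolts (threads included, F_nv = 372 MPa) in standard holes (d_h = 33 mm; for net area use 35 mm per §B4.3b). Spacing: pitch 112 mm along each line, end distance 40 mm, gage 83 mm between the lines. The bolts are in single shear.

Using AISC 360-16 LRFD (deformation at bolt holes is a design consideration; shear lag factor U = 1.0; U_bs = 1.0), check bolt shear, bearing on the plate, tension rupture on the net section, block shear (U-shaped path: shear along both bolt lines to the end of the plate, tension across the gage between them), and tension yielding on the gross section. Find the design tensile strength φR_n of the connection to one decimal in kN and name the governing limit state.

407.0 kN (net-section rupture governs)

Bolt shear: A_b = π(30)²/4 = 706.86 mm². φR_n = 0.75 × 372 × 706.86 × 10 × 1 = 1972.1 kN.
Bearing (6 mm plate, F_u = 450 MPa): end bolts L_c = 40 − 33/2 = 23.5, R_n = min(1.2×23.5×6×450, 2.4×30×6×450) = 76.14 kN/bolt; interior L_c = 112 − 33 = 79, R_n = 194.4 kN/bolt. φR_n = 0.75 × (2×76.14 + 8×194.4) = 1280.6 kN.
Tension rupture (net): A_n = (271 − 2×35)×6 = 1206 mm² (U = 1.0, A_e = A_n). φR_n = 0.75 × 450 × 1206 = 407.0 kN.
Block shear: shear path 2×[40+4×112] = 2×488 mm, A_gv = 5856, A_nv = 2×(488 − 4.5×35)×6 = 3966 mm²; tension across gage: (83 − 1×35)×6 = 288 mm². R_n = min(0.6×450×3966, 0.6×345×5856) + 1.0×450×288 = min(1070.8, 1212.2) + 129.6 = 1200.4 kN. φR_n = 0.75 × 1200.4 = 900.3 kN.
Tension yield (gross): A_g = 271×6 = 1626 mm². φR_n = 0.90 × 345 × 1626 = 504.9 kN.
Governing: min(1972.1, 1280.6, 407.0, 900.3, 504.9) = 407.0 kN → net-section rupture.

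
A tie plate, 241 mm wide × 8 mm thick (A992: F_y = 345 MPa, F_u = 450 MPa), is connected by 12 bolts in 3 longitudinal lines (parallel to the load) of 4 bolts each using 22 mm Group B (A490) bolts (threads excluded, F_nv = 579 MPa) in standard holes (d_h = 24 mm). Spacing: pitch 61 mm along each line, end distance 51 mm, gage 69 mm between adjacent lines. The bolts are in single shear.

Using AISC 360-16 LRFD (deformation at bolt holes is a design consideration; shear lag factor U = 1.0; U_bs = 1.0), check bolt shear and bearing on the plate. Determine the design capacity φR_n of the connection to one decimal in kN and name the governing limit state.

1458.0 kN (bearing governs)

Bolt shear: A_b = π(22)²/4 = 380.13 mm². φR_n = 0.75 × 579 × 380.13 × 12 × 1 = 1980.9 kN.
Bearing (8 mm plate, F_u = 450 MPa): end bolts L_c = 51 − 24/2 = 39, R_n = min(1.2×39×8×450, 2.4×22×8×450) = 168.48 kN/bolt; interior L_c = 61 − 24 = 37, R_n = 159.84 kN/bolt. φR_n = 0.75 × (3×168.48 + 9×159.84) = 1458.0 kN.
Governing: min(1980.9, 1458.0) = 1458.0 kN → bearing.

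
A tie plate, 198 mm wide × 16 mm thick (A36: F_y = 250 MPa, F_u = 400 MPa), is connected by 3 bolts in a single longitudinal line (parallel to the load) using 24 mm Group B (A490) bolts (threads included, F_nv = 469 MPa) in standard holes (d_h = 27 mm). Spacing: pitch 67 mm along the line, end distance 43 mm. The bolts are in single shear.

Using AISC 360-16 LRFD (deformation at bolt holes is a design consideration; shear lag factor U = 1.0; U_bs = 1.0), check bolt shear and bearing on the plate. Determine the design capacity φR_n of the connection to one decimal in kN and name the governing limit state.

Bolt shear: A_b = π(24)²/4 = 452.39 mm². φR_n = 0.75 × 469 × 452.39 × 3 × 1 = 477.4 kN.
Bearing (16 mm plate, F_u = 400 MPa): end bolts L_c = 43 − 27/2 = 29.5, R_n = min(1.2×29.5×16×400, 2.4×24×16×400) = 226.56 kN/bolt; interior L_c = 67 − 27 = 40, R_n = 307.2 kN/bolt. φR_n = 0.75 × (1×226.56 + 2×307.2) = 630.7 kN.
Governing: min(477.4, 630.7) = 477.4 kN → bolt shear.

477.4 kN (bolt shear governs)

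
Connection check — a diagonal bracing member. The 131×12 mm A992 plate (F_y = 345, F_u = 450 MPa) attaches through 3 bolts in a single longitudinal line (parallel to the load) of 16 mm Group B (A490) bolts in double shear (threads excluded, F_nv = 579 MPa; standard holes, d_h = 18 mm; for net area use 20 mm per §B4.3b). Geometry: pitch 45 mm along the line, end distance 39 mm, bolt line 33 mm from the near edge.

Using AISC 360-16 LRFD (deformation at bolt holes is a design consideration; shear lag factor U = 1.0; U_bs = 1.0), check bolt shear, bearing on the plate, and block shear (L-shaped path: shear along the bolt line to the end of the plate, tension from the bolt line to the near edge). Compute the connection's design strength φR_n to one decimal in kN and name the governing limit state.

Bolt shear: A_b = π(16)²/4 = 201.06 mm². φR_n = 0.75 × 579 × 201.06 × 3 × 2 = 523.9 kN.
Bearing (12 mm plate, F_u = 450 MPa): end bolts L_c = 39 − 18/2 = 30, R_n = min(1.2×30×12×450, 2.4×16×12×450) = 194.4 kN/bolt; interior L_c = 45 − 18 = 27, R_n = 174.96 kN/bolt. φR_n = 0.75 × (1×194.4 + 2×174.96) = 408.2 kN.
Block shear: shear path 1×[39+2×45] = 1×129 mm, A_gv = 1548, A_nv = 1×(129 − 2.5×20)×12 = 948 mm²; tension to near edge: (33 − 0.5×20)×12 = 276 mm². R_n = min(0.6×450×948, 0.6×345×1548) + 1.0×450×276 = min(255.96, 320.44) + 124.2 = 380.16 kN. φR_n = 0.75 × 380.16 = 285.1 kN.
Governing: min(523.9, 408.2, 285.1) = 285.1 kN → block shear.

285.1 kN (block shear governs)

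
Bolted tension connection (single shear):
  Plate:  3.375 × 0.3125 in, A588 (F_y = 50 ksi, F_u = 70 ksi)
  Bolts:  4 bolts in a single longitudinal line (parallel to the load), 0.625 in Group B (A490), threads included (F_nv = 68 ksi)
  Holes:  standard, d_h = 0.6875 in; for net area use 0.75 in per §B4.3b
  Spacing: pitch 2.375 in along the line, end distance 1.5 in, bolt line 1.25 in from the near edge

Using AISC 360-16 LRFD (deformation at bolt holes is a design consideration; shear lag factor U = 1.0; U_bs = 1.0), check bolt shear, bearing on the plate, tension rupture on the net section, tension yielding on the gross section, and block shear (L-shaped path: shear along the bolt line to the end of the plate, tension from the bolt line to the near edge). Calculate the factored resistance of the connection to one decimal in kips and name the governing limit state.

Bolt shear: A_b = π(0.625)²/4 = 0.3068 in². φR_n = 0.75 × 68 × 0.3068 × 4 × 1 = 62.6 kips.
Bearing (0.3125 in plate, F_u = 70 ksi): end bolts L_c = 1.5 − 0.6875/2 = 1.15625, R_n = min(1.2×1.15625×0.3125×70, 2.4×0.625×0.3125×70) = 30.352 kips/bolt; interior L_c = 2.375 − 0.6875 = 1.6875, R_n = 32.813 kips/bolt. φR_n = 0.75 × (1×30.352 + 3×32.813) = 96.6 kips.
Tension rupture (net): A_n = (3.375 − 1×0.75)×0.3125 = 0.82031 in² (U = 1.0, A_e = A_n). φR_n = 0.75 × 70 × 0.82031 = 43.1 kips.
Tension yield (gross): A_g = 3.375×0.3125 = 1.0547 in². φR_n = 0.90 × 50 × 1.0547 = 47.5 kips.
Block shear: shear path 1×[1.5+3×2.375] = 1×8.625 in, A_gv = 2.6953, A_nv = 1×(8.625 − 3.5×0.75)×0.3125 = 1.875 in²; tension to near edge: (1.25 − 0.5×0.75)×0.3125 = 0.27344 in². R_n = min(0.6×70×1.875, 0.6×50×2.6953) + 1.0×70×0.27344 = min(78.75, 80.859) + 19.141 = 97.891 kips. φR_n = 0.75 × 97.891 = 73.4 kips.
Governing: min(62.6, 96.6, 43.1, 47.5, 73.4) = 43.1 kips → net-section rupture.

43.1 kips (net-section rupture governs)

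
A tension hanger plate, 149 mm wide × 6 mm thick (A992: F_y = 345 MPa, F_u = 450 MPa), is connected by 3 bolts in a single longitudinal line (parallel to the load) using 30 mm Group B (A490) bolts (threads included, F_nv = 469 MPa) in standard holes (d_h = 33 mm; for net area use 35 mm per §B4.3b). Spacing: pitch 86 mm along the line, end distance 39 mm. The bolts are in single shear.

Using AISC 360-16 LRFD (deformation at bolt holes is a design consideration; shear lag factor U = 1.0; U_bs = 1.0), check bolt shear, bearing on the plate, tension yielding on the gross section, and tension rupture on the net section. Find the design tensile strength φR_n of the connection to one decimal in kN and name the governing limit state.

Bolt shear: A_b = π(30)²/4 = 706.86 mm². φR_n = 0.75 × 469 × 706.86 × 3 × 1 = 745.9 kN.
Bearing (6 mm plate, F_u = 450 MPa): end bolts L_c = 39 − 33/2 = 22.5, R_n = min(1.2×22.5×6×450, 2.4×30×6×450) = 72.9 kN/bolt; interior L_c = 86 − 33 = 53, R_n = 171.72 kN/bolt. φR_n = 0.75 × (1×72.9 + 2×171.72) = 312.3 kN.
Tension yield (gross): A_g = 149×6 = 894 mm². φR_n = 0.90 × 345 × 894 = 277.6 kN.
Tension rupture (net): A_n = (149 − 1×35)×6 = 684 mm² (U = 1.0, A_e = A_n). φR_n = 0.75 × 450 × 684 = 230.9 kN.
Governing: min(745.9, 312.3, 277.6, 230.9) = 230.9 kN → net-section rupture.

230.9 kN (net-section rupture governs)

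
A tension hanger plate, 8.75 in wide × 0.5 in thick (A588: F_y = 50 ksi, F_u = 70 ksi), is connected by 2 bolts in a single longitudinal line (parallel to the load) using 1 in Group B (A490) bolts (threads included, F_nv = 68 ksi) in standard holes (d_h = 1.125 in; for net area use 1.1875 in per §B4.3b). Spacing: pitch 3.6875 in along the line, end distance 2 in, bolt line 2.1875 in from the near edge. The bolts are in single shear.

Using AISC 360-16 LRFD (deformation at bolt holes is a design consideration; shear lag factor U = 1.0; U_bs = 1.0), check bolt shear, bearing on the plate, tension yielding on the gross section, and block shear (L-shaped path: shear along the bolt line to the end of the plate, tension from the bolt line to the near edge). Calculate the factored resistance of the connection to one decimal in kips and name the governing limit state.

80.1 kips (bolt shear governs)

Bolt shear: A_b = π(1)²/4 = 0.7854 in². φR_n = 0.75 × 68 × 0.7854 × 2 × 1 = 80.1 kips.
Bearing (0.5 in plate, F_u = 70 ksi): end bolts L_c = 2 − 1.125/2 = 1.4375, R_n = min(1.2×1.4375×0.5×70, 2.4×1×0.5×70) = 60.375 kips/bolt; interior L_c = 3.6875 − 1.125 = 2.5625, R_n = 84 kips/bolt. φR_n = 0.75 × (1×60.375 + 1×84) = 108.3 kips.
Tension yield (gross): A_g = 8.75×0.5 = 4.375 in². φR_n = 0.90 × 50 × 4.375 = 196.9 kips.
Block shear: shear path 1×[2+1×3.6875] = 1×5.6875 in, A_gv = 2.8438, A_nv = 1×(5.6875 − 1.5×1.1875)×0.5 = 1.9531 in²; tension to near edge: (2.1875 − 0.5×1.1875)×0.5 = 0.79688 in². R_n = min(0.6×70×1.9531, 0.6×50×2.8438) + 1.0×70×0.79688 = min(82.03, 85.314) + 55.782 = 137.81 kips. φR_n = 0.75 × 137.81 = 103.4 kips.
Governing: min(80.1, 108.3, 196.9, 103.4) = 80.1 kips → bolt shear.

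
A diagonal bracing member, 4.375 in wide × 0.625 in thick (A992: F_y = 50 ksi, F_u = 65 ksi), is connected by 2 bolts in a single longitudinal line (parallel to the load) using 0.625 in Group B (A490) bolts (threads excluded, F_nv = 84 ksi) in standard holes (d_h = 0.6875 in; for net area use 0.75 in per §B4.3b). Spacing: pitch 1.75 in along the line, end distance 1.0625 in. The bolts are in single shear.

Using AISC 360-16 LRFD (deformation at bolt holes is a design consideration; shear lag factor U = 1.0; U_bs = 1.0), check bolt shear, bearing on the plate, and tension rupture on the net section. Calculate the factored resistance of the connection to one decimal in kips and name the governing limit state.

Bolt shear: A_b = π(0.625)²/4 = 0.3068 in². φR_n = 0.75 × 84 × 0.3068 × 2 × 1 = 38.7 kips.
Bearing (0.625 in plate, F_u = 65 ksi): end bolts L_c = 1.0625 − 0.6875/2 = 0.71875, R_n = min(1.2×0.71875×0.625×65, 2.4×0.625×0.625×65) = 35.039 kips/bolt; interior L_c = 1.75 − 0.6875 = 1.0625, R_n = 51.797 kips/bolt. φR_n = 0.75 × (1×35.039 + 1×51.797) = 65.1 kips.
Tension rupture (net): A_n = (4.375 − 1×0.75)×0.625 = 2.2656 in² (U = 1.0, A_e = A_n). φR_n = 0.75 × 65 × 2.2656 = 110.4 kips.
Governing: min(38.7, 65.1, 110.4) = 38.7 kips → bolt shear.

38.7 kips (bolt shear governs)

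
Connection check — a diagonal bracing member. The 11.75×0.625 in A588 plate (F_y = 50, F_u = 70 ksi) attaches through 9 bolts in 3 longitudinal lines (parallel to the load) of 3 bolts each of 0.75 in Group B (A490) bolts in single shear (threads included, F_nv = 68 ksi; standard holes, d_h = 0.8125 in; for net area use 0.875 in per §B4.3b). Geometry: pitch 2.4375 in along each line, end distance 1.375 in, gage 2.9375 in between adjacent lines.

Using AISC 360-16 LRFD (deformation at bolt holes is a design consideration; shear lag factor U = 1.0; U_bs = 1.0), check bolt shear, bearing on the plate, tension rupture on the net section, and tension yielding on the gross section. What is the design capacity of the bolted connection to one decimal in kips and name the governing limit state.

Bolt shear: A_b = π(0.75)²/4 = 0.44179 in². φR_n = 0.75 × 68 × 0.44179 × 9 × 1 = 202.8 kips.
Bearing (0.625 in plate, F_u = 70 ksi): end bolts L_c = 1.375 − 0.8125/2 = 0.96875, R_n = min(1.2×0.96875×0.625×70, 2.4×0.75×0.625×70) = 50.859 kips/bolt; interior L_c = 2.4375 − 0.8125 = 1.625, R_n = 78.75 kips/bolt. φR_n = 0.75 × (3×50.859 + 6×78.75) = 468.8 kips.
Tension rupture (net): A_n = (11.75 − 3×0.875)×0.625 = 5.7031 in² (U = 1.0, A_e = A_n). φR_n = 0.75 × 70 × 5.7031 = 299.4 kips.
Tension yield (gross): A_g = 11.75×0.625 = 7.3438 in². φR_n = 0.90 × 50 × 7.3438 = 330.5 kips.
Governing: min(202.8, 468.8, 299.4, 330.5) = 202.8 kips → bolt shear.

202.8 kips (bolt shear governs)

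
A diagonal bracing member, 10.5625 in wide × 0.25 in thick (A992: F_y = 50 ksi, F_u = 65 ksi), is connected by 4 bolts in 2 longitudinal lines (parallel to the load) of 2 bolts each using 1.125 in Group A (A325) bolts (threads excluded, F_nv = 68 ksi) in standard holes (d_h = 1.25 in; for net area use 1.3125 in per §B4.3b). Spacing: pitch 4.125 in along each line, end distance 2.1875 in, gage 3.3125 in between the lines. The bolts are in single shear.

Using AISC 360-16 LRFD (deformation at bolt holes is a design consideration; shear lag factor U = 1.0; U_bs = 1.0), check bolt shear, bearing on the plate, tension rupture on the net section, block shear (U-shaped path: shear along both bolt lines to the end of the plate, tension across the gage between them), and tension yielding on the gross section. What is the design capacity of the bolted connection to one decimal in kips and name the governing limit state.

Bolt shear: A_b = π(1.125)²/4 = 0.99402 in². φR_n = 0.75 × 68 × 0.99402 × 4 × 1 = 202.8 kips.
Bearing (0.25 in plate, F_u = 65 ksi): end bolts L_c = 2.1875 − 1.25/2 = 1.5625, R_n = min(1.2×1.5625×0.25×65, 2.4×1.125×0.25×65) = 30.469 kips/bolt; interior L_c = 4.125 − 1.25 = 2.875, R_n = 43.875 kips/bolt. φR_n = 0.75 × (2×30.469 + 2×43.875) = 111.5 kips.
Tension rupture (net): A_n = (10.5625 − 2×1.3125)×0.25 = 1.9844 in² (U = 1.0, A_e = A_n). φR_n = 0.75 × 65 × 1.9844 = 96.7 kips.
Block shear: shear path 2×[2.1875+1×4.125] = 2×6.3125 in, A_gv = 3.1563, A_nv = 2×(6.3125 − 1.5×1.3125)×0.25 = 2.1719 in²; tension across gage: (3.3125 − 1×1.3125)×0.25 = 0.5 in². R_n = min(0.6×65×2.1719, 0.6×50×3.1563) + 1.0×65×0.5 = min(84.704, 94.689) + 32.5 = 117.2 kips. φR_n = 0.75 × 117.2 = 87.9 kips.
Tension yield (gross): A_g = 10.5625×0.25 = 2.6406 in². φR_n = 0.90 × 50 × 2.6406 = 118.8 kips.
Governing: min(202.8, 111.5, 96.7, 87.9, 118.8) = 87.9 kips → block shear.

87.9 kips (block shear governs)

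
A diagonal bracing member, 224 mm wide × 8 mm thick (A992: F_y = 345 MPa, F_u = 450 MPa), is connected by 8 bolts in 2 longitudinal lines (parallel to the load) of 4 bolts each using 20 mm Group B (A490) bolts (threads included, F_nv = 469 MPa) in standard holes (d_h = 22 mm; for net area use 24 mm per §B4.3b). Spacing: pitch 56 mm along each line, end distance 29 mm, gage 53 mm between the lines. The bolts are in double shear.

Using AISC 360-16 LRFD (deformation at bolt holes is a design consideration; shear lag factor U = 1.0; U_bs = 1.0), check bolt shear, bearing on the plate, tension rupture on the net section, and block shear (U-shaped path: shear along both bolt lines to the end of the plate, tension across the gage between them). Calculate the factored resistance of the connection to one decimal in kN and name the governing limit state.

Bolt shear: A_b = π(20)²/4 = 314.16 mm². φR_n = 0.75 × 469 × 314.16 × 8 × 2 = 1768.1 kN.
Bearing (8 mm plate, F_u = 450 MPa): end bolts L_c = 29 − 22/2 = 18, R_n = min(1.2×18×8×450, 2.4×20×8×450) = 77.76 kN/bolt; interior L_c = 56 − 22 = 34, R_n = 146.88 kN/bolt. φR_n = 0.75 × (2×77.76 + 6×146.88) = 777.6 kN.
Tension rupture (net): A_n = (224 − 2×24)×8 = 1408 mm² (U = 1.0, A_e = A_n). φR_n = 0.75 × 450 × 1408 = 475.2 kN.
Block shear: shear path 2×[29+3×56] = 2×197 mm, A_gv = 3152, A_nv = 2×(197 − 3.5×24)×8 = 1808 mm²; tension across gage: (53 − 1×24)×8 = 232 mm². R_n = min(0.6×450×1808, 0.6×345×3152) + 1.0×450×232 = min(488.16, 652.46) + 104.4 = 592.56 kN. φR_n = 0.75 × 592.56 = 444.4 kN.
Governing: min(1768.1, 777.6, 475.2, 444.4) = 444.4 kN → block shear.

444.4 kN (block shear governs)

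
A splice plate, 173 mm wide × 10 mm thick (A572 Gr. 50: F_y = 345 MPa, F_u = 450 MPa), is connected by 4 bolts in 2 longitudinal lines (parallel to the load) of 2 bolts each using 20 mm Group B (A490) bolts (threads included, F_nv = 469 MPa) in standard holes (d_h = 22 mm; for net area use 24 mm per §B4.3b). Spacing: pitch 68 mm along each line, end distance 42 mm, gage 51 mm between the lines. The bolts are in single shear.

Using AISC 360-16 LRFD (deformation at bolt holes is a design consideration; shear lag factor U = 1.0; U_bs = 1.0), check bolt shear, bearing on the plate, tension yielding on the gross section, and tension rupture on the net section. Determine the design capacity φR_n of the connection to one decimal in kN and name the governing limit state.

Bolt shear: A_b = π(20)²/4 = 314.16 mm². φR_n = 0.75 × 469 × 314.16 × 4 × 1 = 442.0 kN.
Bearing (10 mm plate, F_u = 450 MPa): end bolts L_c = 42 − 22/2 = 31, R_n = min(1.2×31×10×450, 2.4×20×10×450) = 167.4 kN/bolt; interior L_c = 68 − 22 = 46, R_n = 216 kN/bolt. φR_n = 0.75 × (2×167.4 + 2×216) = 575.1 kN.
Tension yield (gross): A_g = 173×10 = 1730 mm². φR_n = 0.90 × 345 × 1730 = 537.2 kN.
Tension rupture (net): A_n = (173 − 2×24)×10 = 1250 mm² (U = 1.0, A_e = A_n). φR_n = 0.75 × 450 × 1250 = 421.9 kN.
Governing: min(442.0, 575.1, 537.2, 421.9) = 421.9 kN → net-section rupture.

421.9 kN (net-section rupture governs)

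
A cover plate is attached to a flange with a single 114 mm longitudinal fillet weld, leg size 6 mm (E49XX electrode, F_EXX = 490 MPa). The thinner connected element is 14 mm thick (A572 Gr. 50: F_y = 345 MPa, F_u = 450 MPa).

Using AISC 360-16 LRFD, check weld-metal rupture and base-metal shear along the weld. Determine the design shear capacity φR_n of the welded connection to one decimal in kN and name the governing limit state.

Weld metal: throat = 0.707×6 = 4.242 mm, L = 114 mm. φR_n = 0.75 × 0.6 × 490 × 4.242 × 114 = 106.6 kN.
Base metal shear (14 mm plate): yield φR_n = 1.0×0.6×345×14×114 = 330.4 kN; rupture φR_n = 0.75×0.6×450×14×114 = 323.2 kN; take 323.2 kN (rupture).
Governing: min(106.6, 323.2) = 106.6 kN → weld metal.

106.6 kN (weld metal governs)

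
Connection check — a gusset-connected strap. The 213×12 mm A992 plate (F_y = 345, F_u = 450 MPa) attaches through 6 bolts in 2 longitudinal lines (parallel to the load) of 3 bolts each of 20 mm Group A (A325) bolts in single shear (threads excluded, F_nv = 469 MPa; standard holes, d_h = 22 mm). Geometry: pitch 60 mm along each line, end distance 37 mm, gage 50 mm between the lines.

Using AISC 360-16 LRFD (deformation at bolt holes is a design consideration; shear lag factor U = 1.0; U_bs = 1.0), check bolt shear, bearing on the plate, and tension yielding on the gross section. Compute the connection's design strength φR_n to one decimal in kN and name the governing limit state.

Bolt shear: A_b = π(20)²/4 = 314.16 mm². φR_n = 0.75 × 469 × 314.16 × 6 × 1 = 663.0 kN.
Bearing (12 mm plate, F_u = 450 MPa): end bolts L_c = 37 − 22/2 = 26, R_n = min(1.2×26×12×450, 2.4×20×12×450) = 168.48 kN/bolt; interior L_c = 60 − 22 = 38, R_n = 246.24 kN/bolt. φR_n = 0.75 × (2×168.48 + 4×246.24) = 991.4 kN.
Tension yield (gross): A_g = 213×12 = 2556 mm². φR_n = 0.90 × 345 × 2556 = 793.6 kN.
Governing: min(663.0, 991.4, 793.6) = 663.0 kN → bolt shear.

663.0 kN (bolt shear governs)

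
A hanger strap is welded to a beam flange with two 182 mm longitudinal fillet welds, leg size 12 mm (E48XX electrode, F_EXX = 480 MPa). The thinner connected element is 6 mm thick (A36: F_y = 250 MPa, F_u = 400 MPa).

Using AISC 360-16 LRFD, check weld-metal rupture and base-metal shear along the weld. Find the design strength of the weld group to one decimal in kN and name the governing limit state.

Weld metal: throat = 0.707×12 = 8.484 mm, L = 2×182 = 364 mm. φR_n = 0.75 × 0.6 × 480 × 8.484 × 364 = 667.0 kN.
Base metal shear (6 mm plate): yield φR_n = 1.0×0.6×250×6×364 = 327.6 kN; rupture φR_n = 0.75×0.6×400×6×364 = 393.1 kN; take 327.6 kN (yield).
Governing: min(667.0, 327.6) = 327.6 kN → base-metal shear.

327.6 kN (base-metal shear governs)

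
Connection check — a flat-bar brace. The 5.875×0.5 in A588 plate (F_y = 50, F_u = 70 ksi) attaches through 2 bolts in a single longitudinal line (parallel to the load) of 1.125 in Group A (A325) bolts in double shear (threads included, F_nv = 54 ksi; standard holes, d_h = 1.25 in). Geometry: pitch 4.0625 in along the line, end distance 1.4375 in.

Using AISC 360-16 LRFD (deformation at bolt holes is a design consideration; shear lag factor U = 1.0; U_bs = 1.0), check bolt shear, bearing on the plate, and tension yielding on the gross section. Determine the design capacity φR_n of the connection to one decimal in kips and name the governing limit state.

96.5 kips (bearing governs)

Bolt shear: A_b = π(1.125)²/4 = 0.99402 in². φR_n = 0.75 × 54 × 0.99402 × 2 × 2 = 161.0 kips.
Bearing (0.5 in plate, F_u = 70 ksi): end bolts L_c = 1.4375 − 1.25/2 = 0.8125, R_n = min(1.2×0.8125×0.5×70, 2.4×1.125×0.5×70) = 34.125 kips/bolt; interior L_c = 4.0625 − 1.25 = 2.8125, R_n = 94.5 kips/bolt. φR_n = 0.75 × (1×34.125 + 1×94.5) = 96.5 kips.
Tension yield (gross): A_g = 5.875×0.5 = 2.9375 in². φR_n = 0.90 × 50 × 2.9375 = 132.2 kips.
Governing: min(161.0, 96.5, 132.2) = 96.5 kips → bearing.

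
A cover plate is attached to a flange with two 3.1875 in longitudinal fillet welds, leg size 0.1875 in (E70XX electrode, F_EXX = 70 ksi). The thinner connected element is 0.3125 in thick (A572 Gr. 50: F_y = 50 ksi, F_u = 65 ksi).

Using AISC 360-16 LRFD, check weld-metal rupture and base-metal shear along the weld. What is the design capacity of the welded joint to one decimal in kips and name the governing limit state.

26.6 kips (weld metal governs)

Weld metal: throat = 0.707×0.1875 = 0.13256 in, L = 2×3.1875 = 6.375 in. φR_n = 0.75 × 0.6 × 70 × 0.13256 × 6.375 = 26.6 kips.
Base metal shear (0.3125 in plate): yield φR_n = 1.0×0.6×50×0.3125×6.375 = 59.8 kips; rupture φR_n = 0.75×0.6×65×0.3125×6.375 = 58.3 kips; take 58.3 kips (rupture).
Governing: min(26.6, 58.3) = 26.6 kips → weld metal.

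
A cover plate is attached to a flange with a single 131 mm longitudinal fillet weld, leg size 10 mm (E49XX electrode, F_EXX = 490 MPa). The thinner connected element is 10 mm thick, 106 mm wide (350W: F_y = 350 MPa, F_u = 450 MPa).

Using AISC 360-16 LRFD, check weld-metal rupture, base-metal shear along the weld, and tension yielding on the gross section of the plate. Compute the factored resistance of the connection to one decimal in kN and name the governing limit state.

Weld metal: throat = 0.707×10 = 7.07 mm, L = 131 mm. φR_n = 0.75 × 0.6 × 490 × 7.07 × 131 = 204.2 kN.
Base metal shear (10 mm plate): yield φR_n = 1.0×0.6×350×10×131 = 275.1 kN; rupture φR_n = 0.75×0.6×450×10×131 = 265.3 kN; take 265.3 kN (rupture).
Tension yield (gross): A_g = 106×10 = 1060 mm². φR_n = 0.90 × 350 × 1060 = 333.9 kN.
Governing: min(204.2, 265.3, 333.9) = 204.2 kN → weld metal.

204.2 kN (weld metal governs)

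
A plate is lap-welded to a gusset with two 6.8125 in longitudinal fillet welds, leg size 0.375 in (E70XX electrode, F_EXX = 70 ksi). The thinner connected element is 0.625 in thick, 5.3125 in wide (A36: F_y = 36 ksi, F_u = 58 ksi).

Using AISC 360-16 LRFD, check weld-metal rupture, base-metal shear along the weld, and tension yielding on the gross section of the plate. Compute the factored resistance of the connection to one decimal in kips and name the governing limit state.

Weld metal: throat = 0.707×0.375 = 0.26513 in, L = 2×6.8125 = 13.625 in. φR_n = 0.75 × 0.6 × 70 × 0.26513 × 13.625 = 113.8 kips.
Base metal shear (0.625 in plate): yield φR_n = 1.0×0.6×36×0.625×13.625 = 183.9 kips; rupture φR_n = 0.75×0.6×58×0.625×13.625 = 222.3 kips; take 183.9 kips (yield).
Tension yield (gross): A_g = 5.3125×0.625 = 3.3203 in². φR_n = 0.90 × 36 × 3.3203 = 107.6 kips.
Governing: min(113.8, 183.9, 107.6) = 107.6 kips → gross-section yield.

107.6 kips (gross-section yield governs)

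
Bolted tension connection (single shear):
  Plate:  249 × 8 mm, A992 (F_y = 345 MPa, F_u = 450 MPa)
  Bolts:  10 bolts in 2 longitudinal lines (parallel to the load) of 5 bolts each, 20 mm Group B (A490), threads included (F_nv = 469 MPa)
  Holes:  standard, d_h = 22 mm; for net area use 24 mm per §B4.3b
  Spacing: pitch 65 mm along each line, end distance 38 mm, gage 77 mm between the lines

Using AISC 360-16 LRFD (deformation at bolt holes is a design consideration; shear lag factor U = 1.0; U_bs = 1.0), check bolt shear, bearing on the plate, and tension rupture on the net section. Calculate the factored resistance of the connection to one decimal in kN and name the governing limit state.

542.7 kN (net-section rupture governs)

Bolt shear: A_b = π(20)²/4 = 314.16 mm². φR_n = 0.75 × 469 × 314.16 × 10 × 1 = 1105.1 kN.
Bearing (8 mm plate, F_u = 450 MPa): end bolts L_c = 38 − 22/2 = 27, R_n = min(1.2×27×8×450, 2.4×20×8×450) = 116.64 kN/bolt; interior L_c = 65 − 22 = 43, R_n = 172.8 kN/bolt. φR_n = 0.75 × (2×116.64 + 8×172.8) = 1211.8 kN.
Tension rupture (net): A_n = (249 − 2×24)×8 = 1608 mm² (U = 1.0, A_e = A_n). φR_n = 0.75 × 450 × 1608 = 542.7 kN.
Governing: min(1105.1, 1211.8, 542.7) = 542.7 kN → net-section rupture.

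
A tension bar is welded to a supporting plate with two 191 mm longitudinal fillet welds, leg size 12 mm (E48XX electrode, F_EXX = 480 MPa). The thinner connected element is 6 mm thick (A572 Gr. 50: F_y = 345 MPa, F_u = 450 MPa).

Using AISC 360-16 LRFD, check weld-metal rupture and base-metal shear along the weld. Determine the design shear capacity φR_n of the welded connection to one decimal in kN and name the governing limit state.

464.1 kN (base-metal shear governs)

Weld metal: throat = 0.707×12 = 8.484 mm, L = 2×191 = 382 mm. φR_n = 0.75 × 0.6 × 480 × 8.484 × 382 = 700.0 kN.
Base metal shear (6 mm plate): yield φR_n = 1.0×0.6×345×6×382 = 474.4 kN; rupture φR_n = 0.75×0.6×450×6×382 = 464.1 kN; take 464.1 kN (rupture).
Governing: min(700.0, 464.1) = 464.1 kN → base-metal shear.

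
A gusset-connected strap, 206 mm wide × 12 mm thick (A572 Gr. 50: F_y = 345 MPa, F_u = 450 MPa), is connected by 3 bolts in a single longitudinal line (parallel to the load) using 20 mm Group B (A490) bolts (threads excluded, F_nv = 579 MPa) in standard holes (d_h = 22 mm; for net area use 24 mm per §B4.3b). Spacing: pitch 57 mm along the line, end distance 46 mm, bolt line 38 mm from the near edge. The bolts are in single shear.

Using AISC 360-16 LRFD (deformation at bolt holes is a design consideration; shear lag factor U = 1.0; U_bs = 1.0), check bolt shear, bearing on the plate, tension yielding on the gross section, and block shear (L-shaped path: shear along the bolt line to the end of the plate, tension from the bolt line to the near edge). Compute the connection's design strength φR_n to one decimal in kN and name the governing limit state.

Bolt shear: A_b = π(20)²/4 = 314.16 mm². φR_n = 0.75 × 579 × 314.16 × 3 × 1 = 409.3 kN.
Bearing (12 mm plate, F_u = 450 MPa): end bolts L_c = 46 − 22/2 = 35, R_n = min(1.2×35×12×450, 2.4×20×12×450) = 226.8 kN/bolt; interior L_c = 57 − 22 = 35, R_n = 226.8 kN/bolt. φR_n = 0.75 × (1×226.8 + 2×226.8) = 510.3 kN.
Tension yield (gross): A_g = 206×12 = 2472 mm². φR_n = 0.90 × 345 × 2472 = 767.6 kN.
Block shear: shear path 1×[46+2×57] = 1×160 mm, A_gv = 1920, A_nv = 1×(160 − 2.5×24)×12 = 1200 mm²; tension to near edge: (38 − 0.5×24)×12 = 312 mm². R_n = min(0.6×450×1200, 0.6×345×1920) + 1.0×450×312 = min(324, 397.44) + 140.4 = 464.4 kN. φR_n = 0.75 × 464.4 = 348.3 kN.
Governing: min(409.3, 510.3, 767.6, 348.3) = 348.3 kN → block shear.

348.3 kN (block shear governs)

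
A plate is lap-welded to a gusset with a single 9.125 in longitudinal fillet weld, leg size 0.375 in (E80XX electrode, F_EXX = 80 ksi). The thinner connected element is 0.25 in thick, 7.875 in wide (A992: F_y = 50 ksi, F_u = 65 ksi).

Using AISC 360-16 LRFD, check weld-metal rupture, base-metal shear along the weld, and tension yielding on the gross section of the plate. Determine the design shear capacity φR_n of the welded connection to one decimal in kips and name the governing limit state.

66.7 kips (base-metal shear governs)

Weld metal: throat = 0.707×0.375 = 0.26513 in, L = 9.125 in. φR_n = 0.75 × 0.6 × 80 × 0.26513 × 9.125 = 87.1 kips.
Base metal shear (0.25 in plate): yield φR_n = 1.0×0.6×50×0.25×9.125 = 68.4 kips; rupture φR_n = 0.75×0.6×65×0.25×9.125 = 66.7 kips; take 66.7 kips (rupture).
Tension yield (gross): A_g = 7.875×0.25 = 1.9688 in². φR_n = 0.90 × 50 × 1.9688 = 88.6 kips.
Governing: min(87.1, 66.7, 88.6) = 66.7 kips → base-metal shear.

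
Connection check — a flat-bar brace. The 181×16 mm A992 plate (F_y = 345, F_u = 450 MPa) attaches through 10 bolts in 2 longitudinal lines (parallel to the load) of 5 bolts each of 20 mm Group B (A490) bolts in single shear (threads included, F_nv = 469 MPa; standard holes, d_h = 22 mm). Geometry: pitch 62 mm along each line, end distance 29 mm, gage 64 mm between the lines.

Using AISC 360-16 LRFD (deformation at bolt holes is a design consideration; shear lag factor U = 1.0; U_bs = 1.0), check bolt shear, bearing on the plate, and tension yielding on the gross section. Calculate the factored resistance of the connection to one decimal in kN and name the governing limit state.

899.2 kN (gross-section yield governs)

Bolt shear: A_b = π(20)²/4 = 314.16 mm². φR_n = 0.75 × 469 × 314.16 × 10 × 1 = 1105.1 kN.
Bearing (16 mm plate, F_u = 450 MPa): end bolts L_c = 29 − 22/2 = 18, R_n = min(1.2×18×16×450, 2.4×20×16×450) = 155.52 kN/bolt; interior L_c = 62 − 22 = 40, R_n = 345.6 kN/bolt. φR_n = 0.75 × (2×155.52 + 8×345.6) = 2306.9 kN.
Tension yield (gross): A_g = 181×16 = 2896 mm². φR_n = 0.90 × 345 × 2896 = 899.2 kN.
Governing: min(1105.1, 2306.9, 899.2) = 899.2 kN → gross-section yield.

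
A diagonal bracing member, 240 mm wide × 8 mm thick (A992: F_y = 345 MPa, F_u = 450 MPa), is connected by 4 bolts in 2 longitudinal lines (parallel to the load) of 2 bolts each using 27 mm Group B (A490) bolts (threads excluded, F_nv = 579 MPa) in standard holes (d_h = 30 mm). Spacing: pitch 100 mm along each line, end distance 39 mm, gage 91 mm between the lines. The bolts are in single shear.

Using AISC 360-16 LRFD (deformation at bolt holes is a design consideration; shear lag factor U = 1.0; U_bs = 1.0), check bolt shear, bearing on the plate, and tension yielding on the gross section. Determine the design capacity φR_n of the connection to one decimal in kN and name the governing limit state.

505.4 kN (bearing governs)

Bolt shear: A_b = π(27)²/4 = 572.56 mm². φR_n = 0.75 × 579 × 572.56 × 4 × 1 = 994.5 kN.
Bearing (8 mm plate, F_u = 450 MPa): end bolts L_c = 39 − 30/2 = 24, R_n = min(1.2×24×8×450, 2.4×27×8×450) = 103.68 kN/bolt; interior L_c = 100 − 30 = 70, R_n = 233.28 kN/bolt. φR_n = 0.75 × (2×103.68 + 2×233.28) = 505.4 kN.
Tension yield (gross): A_g = 240×8 = 1920 mm². φR_n = 0.90 × 345 × 1920 = 596.2 kN.
Governing: min(994.5, 505.4, 596.2) = 505.4 kN → bearing.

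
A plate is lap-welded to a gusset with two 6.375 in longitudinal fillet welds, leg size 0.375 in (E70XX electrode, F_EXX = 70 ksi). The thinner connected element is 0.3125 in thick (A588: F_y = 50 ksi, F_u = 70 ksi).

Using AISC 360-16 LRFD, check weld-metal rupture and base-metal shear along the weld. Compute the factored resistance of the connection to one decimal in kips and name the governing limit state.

106.5 kips (weld metal governs)

Weld metal: throat = 0.707×0.375 = 0.26513 in, L = 2×6.375 = 12.75 in. φR_n = 0.75 × 0.6 × 70 × 0.26513 × 12.75 = 106.5 kips.
Base metal shear (0.3125 in plate): yield φR_n = 1.0×0.6×50×0.3125×12.75 = 119.5 kips; rupture φR_n = 0.75×0.6×70×0.3125×12.75 = 125.5 kips; take 119.5 kips (yield).
Governing: min(106.5, 119.5) = 106.5 kips → weld metal.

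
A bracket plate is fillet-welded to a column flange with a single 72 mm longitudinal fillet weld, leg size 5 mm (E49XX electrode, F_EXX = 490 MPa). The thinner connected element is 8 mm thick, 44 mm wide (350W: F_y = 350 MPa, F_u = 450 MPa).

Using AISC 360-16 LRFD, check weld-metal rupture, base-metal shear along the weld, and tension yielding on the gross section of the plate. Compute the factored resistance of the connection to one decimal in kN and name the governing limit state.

Weld metal: throat = 0.707×5 = 3.535 mm, L = 72 mm. φR_n = 0.75 × 0.6 × 490 × 3.535 × 72 = 56.1 kN.
Base metal shear (8 mm plate): yield φR_n = 1.0×0.6×350×8×72 = 121.0 kN; rupture φR_n = 0.75×0.6×450×8×72 = 116.6 kN; take 116.6 kN (rupture).
Tension yield (gross): A_g = 44×8 = 352 mm². φR_n = 0.90 × 350 × 352 = 110.9 kN.
Governing: min(56.1, 116.6, 110.9) = 56.1 kN → weld metal.

56.1 kN (weld metal governs)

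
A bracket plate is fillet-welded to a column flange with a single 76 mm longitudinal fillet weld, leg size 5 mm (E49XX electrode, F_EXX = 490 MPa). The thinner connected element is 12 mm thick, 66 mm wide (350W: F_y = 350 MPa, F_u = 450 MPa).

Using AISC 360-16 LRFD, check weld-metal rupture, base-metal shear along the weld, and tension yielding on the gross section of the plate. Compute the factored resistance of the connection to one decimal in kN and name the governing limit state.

Weld metal: throat = 0.707×5 = 3.535 mm, L = 76 mm. φR_n = 0.75 × 0.6 × 490 × 3.535 × 76 = 59.2 kN.
Base metal shear (12 mm plate): yield φR_n = 1.0×0.6×350×12×76 = 191.5 kN; rupture φR_n = 0.75×0.6×450×12×76 = 184.7 kN; take 184.7 kN (rupture).
Tension yield (gross): A_g = 66×12 = 792 mm². φR_n = 0.90 × 350 × 792 = 249.5 kN.
Governing: min(59.2, 184.7, 249.5) = 59.2 kN → weld metal.

59.2 kN (weld metal governs)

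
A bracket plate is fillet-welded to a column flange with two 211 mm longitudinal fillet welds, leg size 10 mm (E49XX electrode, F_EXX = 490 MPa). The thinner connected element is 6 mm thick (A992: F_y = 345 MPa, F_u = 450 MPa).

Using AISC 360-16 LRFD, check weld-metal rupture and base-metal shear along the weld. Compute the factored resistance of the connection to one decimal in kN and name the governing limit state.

Weld metal: throat = 0.707×10 = 7.07 mm, L = 2×211 = 422 mm. φR_n = 0.75 × 0.6 × 490 × 7.07 × 422 = 657.9 kN.
Base metal shear (6 mm plate): yield φR_n = 1.0×0.6×345×6×422 = 524.1 kN; rupture φR_n = 0.75×0.6×450×6×422 = 512.7 kN; take 512.7 kN (rupture).
Governing: min(657.9, 512.7) = 512.7 kN → base-metal shear.

512.7 kN (base-metal shear governs)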